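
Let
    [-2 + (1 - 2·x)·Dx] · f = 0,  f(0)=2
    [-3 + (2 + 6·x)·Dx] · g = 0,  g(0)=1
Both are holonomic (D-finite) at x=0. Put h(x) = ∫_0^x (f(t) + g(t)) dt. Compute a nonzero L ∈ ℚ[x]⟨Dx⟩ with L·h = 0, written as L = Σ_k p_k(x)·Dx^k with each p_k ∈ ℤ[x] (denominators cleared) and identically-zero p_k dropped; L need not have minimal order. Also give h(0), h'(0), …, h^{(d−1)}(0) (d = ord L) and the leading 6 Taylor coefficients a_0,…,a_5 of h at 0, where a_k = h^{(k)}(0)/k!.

L = (-66 - 108·x)·Dx + (41 + 156·x + 324·x^2)·Dx^2 + (-2 - 38·x - 24·x^2 + 216·x^3)·Dx^3  (order 3).
h: a_k = 0, 3, 11/4, 55/24, 283/64, 3691/640, …
ICs: h(0) = 0, h′(0) = 3, h′′(0) = 11/2.

f: a_k = 2, 4, 8, 16, 32, 64, …
g: a_k = 1, 3/2, -9/8, 27/16, -405/128, 1701/256, …
Weyl lclm of L_f,L_g ⇒ L₀ (ord ≤ 2).
h=∫₀ˣh₀: take L = L₀·Dx.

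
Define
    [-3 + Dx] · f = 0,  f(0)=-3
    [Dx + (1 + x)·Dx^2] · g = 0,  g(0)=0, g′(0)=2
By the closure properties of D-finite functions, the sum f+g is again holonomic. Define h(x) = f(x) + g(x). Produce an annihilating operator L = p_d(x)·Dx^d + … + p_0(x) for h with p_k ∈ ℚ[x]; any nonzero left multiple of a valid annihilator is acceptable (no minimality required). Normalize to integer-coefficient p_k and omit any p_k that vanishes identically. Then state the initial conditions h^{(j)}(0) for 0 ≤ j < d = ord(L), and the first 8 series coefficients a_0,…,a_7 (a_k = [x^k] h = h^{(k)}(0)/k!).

L = (-15 - 9·x)·Dx + (-7 - 18·x - 9·x^2)·Dx^2 + (4 + 7·x + 3·x^2)·Dx^3  (order 3).
h: a_k = -3, -7, -29/2, -77/6, -85/8, -227/40, -809/240, -569/560, …
ICs: h(0) = -3, h′(0) = -7, h′′(0) = -29.

f: a_k = -3, -9, -27/2, -27/2, -81/8, -243/40, -243/80, -729/560, …
g: a_k = 0, 2, -1, 2/3, -1/2, 2/5, -1/3, 2/7, …
Sum ⇒ L₀ = lclm(L_f,L_g) in ℚ(x)⟨Dx⟩.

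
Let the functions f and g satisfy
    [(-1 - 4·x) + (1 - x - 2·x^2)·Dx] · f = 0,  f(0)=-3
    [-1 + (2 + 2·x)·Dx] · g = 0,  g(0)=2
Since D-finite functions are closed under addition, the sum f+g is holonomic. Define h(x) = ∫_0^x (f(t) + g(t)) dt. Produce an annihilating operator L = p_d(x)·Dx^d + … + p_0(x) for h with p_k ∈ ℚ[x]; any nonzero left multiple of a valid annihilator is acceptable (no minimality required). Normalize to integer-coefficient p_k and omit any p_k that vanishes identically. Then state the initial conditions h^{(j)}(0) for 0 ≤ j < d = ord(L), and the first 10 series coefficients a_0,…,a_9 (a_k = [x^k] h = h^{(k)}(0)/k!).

L = (-13 - 26·x - 40·x^2)·Dx + (25 + 69·x + 144·x^2 + 100·x^3)·Dx^2 + (-2 - 20·x + 6·x^2 + 64·x^3 + 40·x^4)·Dx^3  (order 3).
h: a_k = 0, -1, -1, -37/12, -119/32, -2117/320, -8057/768, -66069/3584, -261087/8192, -2801807/49152, …
ICs: h(0) = 0, h′(0) = -1, h′′(0) = -2.

f: a_k = -3, -3, -9, -15, -33, -63, -129, -255, -513, -1023, …
g: a_k = 2, 1, -1/4, 1/8, -5/64, 7/128, -21/512, 33/1024, -429/16384, 715/32768, …
f+g: L₀ = lclm(L_f,L_g), ord ≤ 1+1.
∫: right-multiply L₀ by Dx.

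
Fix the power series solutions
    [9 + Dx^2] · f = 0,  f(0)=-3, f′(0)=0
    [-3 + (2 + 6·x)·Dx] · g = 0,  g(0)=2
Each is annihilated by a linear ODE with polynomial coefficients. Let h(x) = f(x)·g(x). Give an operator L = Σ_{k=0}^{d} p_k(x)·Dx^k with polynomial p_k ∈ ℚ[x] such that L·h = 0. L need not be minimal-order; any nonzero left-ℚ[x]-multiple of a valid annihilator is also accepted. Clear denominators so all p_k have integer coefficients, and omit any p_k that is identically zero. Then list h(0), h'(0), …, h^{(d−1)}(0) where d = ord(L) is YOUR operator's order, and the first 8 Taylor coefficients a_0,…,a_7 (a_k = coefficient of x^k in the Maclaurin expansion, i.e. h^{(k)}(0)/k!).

f: a_k = -3, 0, 27/2, 0, -81/8, 0, 243/80, 0, …
g: a_k = 2, 3, -9/4, 27/8, -405/64, 1701/128, -15309/512, 72171/1024, …
Sym-product of L_f,L_g gives L₀ (≤ ord 2).
L = (63 + 216·x + 324·x^2) + (-12 - 36·x)·Dx + (4 + 24·x + 36·x^2)·Dx^2  (order 2).
h: a_k = -6, -9, 135/4, 243/8, -2025/64, -3159/128, 84807/2560, -292329/5120, …
ICs: h(0) = -6, h′(0) = -9.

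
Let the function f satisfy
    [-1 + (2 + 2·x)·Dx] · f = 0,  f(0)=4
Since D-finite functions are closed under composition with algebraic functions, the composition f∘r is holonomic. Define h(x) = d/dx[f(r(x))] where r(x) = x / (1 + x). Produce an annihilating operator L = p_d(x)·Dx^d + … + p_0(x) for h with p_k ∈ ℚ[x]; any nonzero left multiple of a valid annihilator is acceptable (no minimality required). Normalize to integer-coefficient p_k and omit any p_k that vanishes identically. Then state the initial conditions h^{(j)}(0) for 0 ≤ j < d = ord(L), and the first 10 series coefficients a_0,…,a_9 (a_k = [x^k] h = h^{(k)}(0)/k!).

f: a_k = 4, 2, -1/2, 1/4, -5/32, 7/64, -21/256, 33/512, -429/8192, 715/16384, …
Change of var in L_f (x↦r) gives L₀.
h=h₀': d/dx-closure on L₀ ⇒ L.
L = (-5 - 8·x) + (-2 - 6·x - 4·x^2)·Dx  (order 1).
h: a_k = 2, -5, 39/4, -141/8, 1995/64, -7059/128, 50435/512, -182461/1024, 5347827/16384, -19815255/32768, …
ICs: h(0) = 2.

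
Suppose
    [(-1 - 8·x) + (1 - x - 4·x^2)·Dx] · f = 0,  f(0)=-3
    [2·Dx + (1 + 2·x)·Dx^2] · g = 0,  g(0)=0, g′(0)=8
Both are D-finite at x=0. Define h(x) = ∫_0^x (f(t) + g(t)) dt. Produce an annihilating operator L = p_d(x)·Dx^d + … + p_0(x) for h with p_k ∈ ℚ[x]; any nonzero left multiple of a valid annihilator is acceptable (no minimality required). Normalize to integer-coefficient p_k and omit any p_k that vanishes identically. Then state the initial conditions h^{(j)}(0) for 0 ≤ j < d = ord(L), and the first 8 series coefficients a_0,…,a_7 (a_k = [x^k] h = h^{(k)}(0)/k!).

L = (94 + 644·x + 1664·x^2 + 1920·x^3 + 1536·x^4)·Dx^2 + (23 + 324·x + 1448·x^2 + 3072·x^3 + 3904·x^4 + 2560·x^5)·Dx^3 + (-6 - 35·x - 53·x^2 + 98·x^3 + 528·x^4 + 864·x^5 + 512·x^6)·Dx^4  (order 4).
h: a_k = 0, -3, 5/2, -23/3, -49/12, -103/5, -847/30, -251/3, …
ICs: h(0) = 0, h′(0) = -3, h′′(0) = 5, h′′′(0) = -46.

f: a_k = -3, -3, -15, -27, -87, -195, -543, -1323, …
g: a_k = 0, 8, -8, 32/3, -16, 128/5, -128/3, 512/7, …
L₀ := lclm(L_f,L_g); ord L₀ ≤ 1+2.
∫: right-multiply L₀ by Dx.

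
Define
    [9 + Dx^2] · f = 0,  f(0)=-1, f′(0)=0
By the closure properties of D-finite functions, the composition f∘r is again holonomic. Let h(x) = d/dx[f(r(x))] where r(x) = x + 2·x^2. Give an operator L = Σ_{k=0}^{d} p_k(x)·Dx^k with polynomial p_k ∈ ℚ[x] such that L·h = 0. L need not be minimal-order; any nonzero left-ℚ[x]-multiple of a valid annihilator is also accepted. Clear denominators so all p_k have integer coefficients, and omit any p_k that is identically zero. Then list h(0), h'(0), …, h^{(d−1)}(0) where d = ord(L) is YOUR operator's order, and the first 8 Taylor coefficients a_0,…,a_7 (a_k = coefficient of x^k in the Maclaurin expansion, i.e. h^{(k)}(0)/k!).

f: a_k = -1, 0, 9/2, 0, -27/8, 0, 81/80, 0, …
Substitute x→r, Dx→(1/r')Dx; clear ⇒ L₀.
Derive L from L₀ (diff closure).
L = (57 + 144·x + 864·x^2 + 2304·x^3 + 2304·x^4) + (-12 - 48·x)·Dx + (1 + 8·x + 16·x^2)·Dx^2  (order 2).
h: a_k = 0, 9, 54, 117/2, -135, -19197/40, -13419/20, 29511/560, …
ICs: h(0) = 0, h′(0) = 9.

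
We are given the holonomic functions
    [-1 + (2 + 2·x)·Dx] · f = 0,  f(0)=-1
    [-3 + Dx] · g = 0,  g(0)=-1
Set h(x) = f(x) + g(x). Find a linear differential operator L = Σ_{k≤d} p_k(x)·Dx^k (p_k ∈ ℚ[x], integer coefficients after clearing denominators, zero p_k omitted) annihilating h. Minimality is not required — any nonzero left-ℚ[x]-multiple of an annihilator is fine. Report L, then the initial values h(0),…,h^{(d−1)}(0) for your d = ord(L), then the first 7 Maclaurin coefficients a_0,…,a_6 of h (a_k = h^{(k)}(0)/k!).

L = (21 + 18·x) + (-37 - 72·x - 36·x^2)·Dx + (10 + 22·x + 12·x^2)·Dx^2  (order 2).
h: a_k = -2, -7/2, -35/8, -73/16, -427/128, -2627/1280, -5079/5120, …
ICs: h(0) = -2, h′(0) = -7/2.

f: a_k = -1, -1/2, 1/8, -1/16, 5/128, -7/256, 21/1024, …
g: a_k = -1, -3, -9/2, -9/2, -27/8, -81/40, -81/80, …
h₀=f+g: left-lcm gives L₀, ord ≤ 2.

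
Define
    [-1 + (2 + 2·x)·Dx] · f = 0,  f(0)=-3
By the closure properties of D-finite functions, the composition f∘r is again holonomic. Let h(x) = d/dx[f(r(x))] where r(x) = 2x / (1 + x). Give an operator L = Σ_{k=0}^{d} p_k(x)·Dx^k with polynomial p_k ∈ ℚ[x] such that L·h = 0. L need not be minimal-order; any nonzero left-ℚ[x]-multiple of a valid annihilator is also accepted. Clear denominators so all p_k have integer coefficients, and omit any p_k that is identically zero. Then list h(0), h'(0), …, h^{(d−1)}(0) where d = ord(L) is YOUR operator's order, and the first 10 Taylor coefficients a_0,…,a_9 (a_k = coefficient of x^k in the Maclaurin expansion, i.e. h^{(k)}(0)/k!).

f: a_k = -3, -3/2, 3/8, -3/16, 15/128, -21/256, 63/1024, -99/2048, 1287/32768, -2145/65536, …
L₀ from L_f via x↦r, Dx↦r'^{-1}Dx.
h₀' ⇒ L via d/dx closure of L₀.
L = (-3 - 6·x) + (-1 - 4·x - 3·x^2)·Dx  (order 1).
h: a_k = -3, 9, -45/2, 111/2, -1125/8, 2943/8, -15813/16, 43335/16, -963873/128, 2708355/128, …
ICs: h(0) = -3.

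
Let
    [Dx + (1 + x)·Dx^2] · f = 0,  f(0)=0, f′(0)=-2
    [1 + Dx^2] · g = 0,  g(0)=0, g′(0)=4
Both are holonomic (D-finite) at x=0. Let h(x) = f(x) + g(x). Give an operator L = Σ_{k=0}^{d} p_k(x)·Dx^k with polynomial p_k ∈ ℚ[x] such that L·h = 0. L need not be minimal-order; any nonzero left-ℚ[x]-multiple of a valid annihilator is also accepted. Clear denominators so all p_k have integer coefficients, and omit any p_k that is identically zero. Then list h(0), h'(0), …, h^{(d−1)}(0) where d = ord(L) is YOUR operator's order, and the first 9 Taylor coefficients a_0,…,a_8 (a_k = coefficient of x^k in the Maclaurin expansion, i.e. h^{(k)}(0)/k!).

f: a_k = 0, -2, 1, -2/3, 1/2, -2/5, 1/3, -2/7, 1/4, …
g: a_k = 0, 4, 0, -2/3, 0, 1/30, 0, -1/1260, 0, …
h₀=f+g: left-lcm gives L₀, ord ≤ 4.
L = (7 + 2·x + x^2)·Dx + (3 + 5·x + 3·x^2 + x^3)·Dx^2 + (7 + 2·x + x^2)·Dx^3 + (3 + 5·x + 3·x^2 + x^3)·Dx^4  (order 4).
h: a_k = 0, 2, 1, -4/3, 1/2, -11/30, 1/3, -361/1260, 1/4, …
ICs: h(0) = 0, h′(0) = 2, h′′(0) = 2, h′′′(0) = -8.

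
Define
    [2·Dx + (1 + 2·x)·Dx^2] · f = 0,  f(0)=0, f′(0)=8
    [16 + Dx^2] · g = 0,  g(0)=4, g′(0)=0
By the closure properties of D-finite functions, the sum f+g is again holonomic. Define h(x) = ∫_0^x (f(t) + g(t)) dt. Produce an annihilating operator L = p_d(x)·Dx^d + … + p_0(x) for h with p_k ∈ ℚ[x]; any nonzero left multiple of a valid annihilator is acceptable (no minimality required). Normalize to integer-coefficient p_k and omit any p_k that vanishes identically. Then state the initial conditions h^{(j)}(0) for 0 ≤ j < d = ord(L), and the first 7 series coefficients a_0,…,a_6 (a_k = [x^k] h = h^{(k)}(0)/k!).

L = (160 + 256·x + 256·x^2)·Dx^2 + (48 + 224·x + 384·x^2 + 256·x^3)·Dx^3 + (10 + 16·x + 16·x^2)·Dx^4 + (3 + 14·x + 24·x^2 + 16·x^3)·Dx^5  (order 5).
h: a_k = 0, 4, 4, -40/3, 8/3, 16/3, 64/15, …
ICs: h(0) = 0, h′(0) = 4, h′′(0) = 8, h′′′(0) = -80, h′′′′(0) = 64.

f: a_k = 0, 8, -8, 32/3, -16, 128/5, -128/3, …
g: a_k = 4, 0, -32, 0, 128/3, 0, -1024/45, …
L₀ := lclm(L_f,L_g); ord L₀ ≤ 2+2.
Integrate: L := L₀·Dx.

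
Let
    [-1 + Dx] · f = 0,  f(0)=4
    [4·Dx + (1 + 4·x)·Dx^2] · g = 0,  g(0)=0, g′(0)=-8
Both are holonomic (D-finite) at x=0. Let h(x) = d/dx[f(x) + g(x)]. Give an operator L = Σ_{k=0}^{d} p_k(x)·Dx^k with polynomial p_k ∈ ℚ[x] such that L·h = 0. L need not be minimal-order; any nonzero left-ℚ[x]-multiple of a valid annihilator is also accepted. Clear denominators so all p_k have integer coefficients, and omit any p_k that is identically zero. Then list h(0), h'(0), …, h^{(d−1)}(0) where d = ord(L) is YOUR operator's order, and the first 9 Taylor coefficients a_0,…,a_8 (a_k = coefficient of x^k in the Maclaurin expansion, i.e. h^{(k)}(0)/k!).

L = (-36 - 16·x) + (31 - 8·x - 16·x^2)·Dx + (5 + 24·x + 16·x^2)·Dx^2  (order 2).
h: a_k = -4, 36, -126, 1538/3, -12287/6, 245761/30, -5898239/180, 165150721/1260, -5284823039/10080, …
ICs: h(0) = -4, h′(0) = 36.

f: a_k = 4, 4, 2, 2/3, 1/6, 1/30, 1/180, 1/1260, 1/10080, …
g: a_k = 0, -8, 16, -128/3, 128, -2048/5, 4096/3, -32768/7, 16384, …
Sum ⇒ L₀ = lclm(L_f,L_g) in ℚ(x)⟨Dx⟩.
h=h₀': d/dx-closure on L₀ ⇒ L.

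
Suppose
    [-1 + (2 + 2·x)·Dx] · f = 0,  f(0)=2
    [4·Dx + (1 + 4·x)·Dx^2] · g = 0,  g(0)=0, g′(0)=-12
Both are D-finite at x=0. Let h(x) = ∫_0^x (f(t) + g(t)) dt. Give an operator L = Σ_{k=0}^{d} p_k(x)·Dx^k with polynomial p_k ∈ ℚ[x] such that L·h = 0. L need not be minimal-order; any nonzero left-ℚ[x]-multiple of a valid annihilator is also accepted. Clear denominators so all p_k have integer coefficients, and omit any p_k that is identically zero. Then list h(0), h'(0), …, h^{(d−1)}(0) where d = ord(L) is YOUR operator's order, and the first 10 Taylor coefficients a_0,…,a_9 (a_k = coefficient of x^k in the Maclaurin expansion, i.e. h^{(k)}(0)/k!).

L = (52 + 16·x)·Dx^2 + (125 + 232·x + 80·x^2)·Dx^3 + (14 + 78·x + 96·x^2 + 32·x^3)·Dx^4  (order 4).
h: a_k = 0, 2, -11/2, 95/12, -511/32, 12283/320, -393181/3840, 1048555/3584, -50331417/57344, 44739195/16384, …
ICs: h(0) = 0, h′(0) = 2, h′′(0) = -11, h′′′(0) = 95/2.

f: a_k = 2, 1, -1/4, 1/8, -5/64, 7/128, -21/512, 33/1024, -429/16384, 715/32768, …
g: a_k = 0, -12, 24, -64, 192, -3072/5, 2048, -49152/7, 24576, -262144/3, …
f+g: L₀ = lclm(L_f,L_g), ord ≤ 1+2.
Integrate: L := L₀·Dx.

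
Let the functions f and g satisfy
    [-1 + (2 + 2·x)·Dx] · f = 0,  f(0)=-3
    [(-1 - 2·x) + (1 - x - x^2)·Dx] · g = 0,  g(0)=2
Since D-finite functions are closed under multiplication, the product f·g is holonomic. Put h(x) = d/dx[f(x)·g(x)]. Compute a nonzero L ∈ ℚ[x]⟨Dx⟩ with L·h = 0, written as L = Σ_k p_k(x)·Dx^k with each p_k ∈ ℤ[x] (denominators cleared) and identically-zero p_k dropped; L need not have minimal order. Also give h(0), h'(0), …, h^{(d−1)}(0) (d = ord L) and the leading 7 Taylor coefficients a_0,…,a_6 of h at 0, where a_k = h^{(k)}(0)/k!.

f: a_k = -3, -3/2, 3/8, -3/16, 15/128, -21/256, 63/1024, …
g: a_k = 2, 2, 4, 6, 10, 16, 26, …
f·g: L₀ = L_f ⊗_s L_g, ord ≤ 1·1.
h=h₀': d/dx-closure on L₀ ⇒ L.
L = (19 + 66·x + 81·x^2 + 50·x^3 + 15·x^4) + (-6 - 10·x + 6·x^2 + 26·x^3 + 22·x^4 + 6·x^5)·Dx  (order 1).
h: a_k = -9, -57/2, -567/8, -2409/16, -39315/128, -151983/256, -1150275/1024, …
ICs: h(0) = -9.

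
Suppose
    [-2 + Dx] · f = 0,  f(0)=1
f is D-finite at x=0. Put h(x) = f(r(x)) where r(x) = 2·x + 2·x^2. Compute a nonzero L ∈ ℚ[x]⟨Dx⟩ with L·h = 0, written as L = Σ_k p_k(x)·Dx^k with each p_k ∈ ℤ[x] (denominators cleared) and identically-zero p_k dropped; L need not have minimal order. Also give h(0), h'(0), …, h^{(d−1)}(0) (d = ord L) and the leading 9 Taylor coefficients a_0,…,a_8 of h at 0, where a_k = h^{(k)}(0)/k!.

L = (-4 - 8·x) + Dx  (order 1).
h: a_k = 1, 4, 12, 80/3, 152/3, 416/5, 5536/45, 52096/315, 1440/7, …
ICs: h(0) = 1.

f: a_k = 1, 2, 2, 4/3, 2/3, 4/15, 4/45, 8/315, 2/315, …
f∘r: x↦r, Dx↦Dx/r' in L_f ⇒ L₀.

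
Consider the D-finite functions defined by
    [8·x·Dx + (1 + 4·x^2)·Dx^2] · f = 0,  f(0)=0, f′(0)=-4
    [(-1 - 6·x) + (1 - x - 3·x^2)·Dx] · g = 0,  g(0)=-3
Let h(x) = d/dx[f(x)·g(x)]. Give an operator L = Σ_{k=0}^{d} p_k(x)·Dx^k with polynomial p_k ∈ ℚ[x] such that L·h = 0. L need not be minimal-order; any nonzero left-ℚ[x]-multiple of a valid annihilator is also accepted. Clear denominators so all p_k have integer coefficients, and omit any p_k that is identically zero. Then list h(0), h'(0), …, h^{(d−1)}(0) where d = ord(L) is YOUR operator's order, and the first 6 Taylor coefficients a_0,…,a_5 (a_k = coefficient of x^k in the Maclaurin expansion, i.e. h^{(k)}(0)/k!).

f: a_k = 0, -4, 0, 16/3, 0, -64/5, …
g: a_k = -3, -3, -12, -21, -57, -120, …
L₀ := L_f ⊗_s L_g (sym. prod.), ord ≤ 2.
Differentiate: ansatz ord ≤ ord L₀ ⇒ L.
L = (22 + 1032·x^2 + 1152·x^3 + 5184·x^4) + (13 + 86·x + 132·x^2 + 600·x^3 + 1152·x^4 + 3456·x^5)·Dx + (-3 - x - 35·x^2 + 44·x^3 + 16·x^4 + 192·x^5 + 432·x^6)·Dx^2  (order 2).
h: a_k = 12, 24, 96, 272, 1012, 12192/5, …
ICs: h(0) = 12, h′(0) = 24.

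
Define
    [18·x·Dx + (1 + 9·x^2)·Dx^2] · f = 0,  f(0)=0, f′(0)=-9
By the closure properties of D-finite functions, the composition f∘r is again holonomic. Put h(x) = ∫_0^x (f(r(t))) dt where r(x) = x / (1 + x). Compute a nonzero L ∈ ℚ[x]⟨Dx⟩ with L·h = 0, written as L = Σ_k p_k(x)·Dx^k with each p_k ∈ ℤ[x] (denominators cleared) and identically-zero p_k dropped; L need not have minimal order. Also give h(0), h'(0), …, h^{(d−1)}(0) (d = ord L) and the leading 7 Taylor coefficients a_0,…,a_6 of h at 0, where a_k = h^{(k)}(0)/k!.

L = (2 + 20·x)·Dx^2 + (1 + 2·x + 10·x^2)·Dx^3  (order 3).
h: a_k = 0, 0, -9/2, 3, 9/2, -72/5, 6/5, …
ICs: h(0) = 0, h′(0) = 0, h′′(0) = -9.

f: a_k = 0, -9, 0, 27, 0, -729/5, 0, …
f∘r: x↦r, Dx↦Dx/r' in L_f ⇒ L₀.
h=∫₀ˣh₀: take L = L₀·Dx.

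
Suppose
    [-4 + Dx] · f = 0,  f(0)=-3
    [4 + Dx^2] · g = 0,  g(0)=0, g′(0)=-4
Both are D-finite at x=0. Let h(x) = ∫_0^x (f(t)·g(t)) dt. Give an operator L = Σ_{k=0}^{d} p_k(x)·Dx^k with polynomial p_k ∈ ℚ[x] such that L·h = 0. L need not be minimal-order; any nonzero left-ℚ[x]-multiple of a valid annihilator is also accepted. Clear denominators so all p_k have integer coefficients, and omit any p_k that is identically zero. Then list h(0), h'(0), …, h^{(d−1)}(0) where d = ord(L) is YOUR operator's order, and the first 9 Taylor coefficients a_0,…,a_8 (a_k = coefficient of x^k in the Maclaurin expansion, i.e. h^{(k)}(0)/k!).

L = 20·Dx - 8·Dx^2 + Dx^3  (order 3).
h: a_k = 0, 0, 6, 16, 22, 96/5, 164/15, 352/105, -58/105, …
ICs: h(0) = 0, h′(0) = 0, h′′(0) = 12.

f: a_k = -3, -12, -24, -32, -32, -128/5, -256/15, -1024/105, -512/105, …
g: a_k = 0, -4, 0, 8/3, 0, -8/15, 0, 16/315, 0, …
L₀ := L_f ⊗_s L_g (sym. prod.), ord ≤ 2.
Integrate: L := L₀·Dx.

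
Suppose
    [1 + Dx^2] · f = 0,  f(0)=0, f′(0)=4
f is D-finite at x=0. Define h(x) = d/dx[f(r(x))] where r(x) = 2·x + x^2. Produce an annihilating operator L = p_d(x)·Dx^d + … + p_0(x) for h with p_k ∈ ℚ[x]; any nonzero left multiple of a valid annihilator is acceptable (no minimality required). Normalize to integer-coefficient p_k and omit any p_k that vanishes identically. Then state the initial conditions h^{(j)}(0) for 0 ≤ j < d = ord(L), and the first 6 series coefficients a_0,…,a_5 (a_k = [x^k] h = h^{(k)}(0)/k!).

L = (7 + 16·x + 24·x^2 + 16·x^3 + 4·x^4) + (-3 - 3·x)·Dx + (1 + 2·x + x^2)·Dx^2  (order 2).
h: a_k = 8, 8, -16, -32, -44/3, 12, …
ICs: h(0) = 8, h′(0) = 8.

f: a_k = 0, 4, 0, -2/3, 0, 1/30, …
h₀=f(r): pull back L_f along r ⇒ L₀.
Derive L from L₀ (diff closure).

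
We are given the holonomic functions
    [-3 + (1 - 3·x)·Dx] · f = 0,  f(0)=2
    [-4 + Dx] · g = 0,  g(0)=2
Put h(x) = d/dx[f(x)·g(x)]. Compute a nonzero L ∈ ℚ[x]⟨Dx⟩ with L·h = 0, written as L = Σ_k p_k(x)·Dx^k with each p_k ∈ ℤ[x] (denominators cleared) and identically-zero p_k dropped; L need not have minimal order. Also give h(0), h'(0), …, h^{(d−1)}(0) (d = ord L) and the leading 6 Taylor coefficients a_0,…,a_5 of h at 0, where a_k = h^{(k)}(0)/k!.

L = (58 - 168·x + 144·x^2) + (-7 + 33·x - 36·x^2)·Dx  (order 1).
h: a_k = 28, 232, 1172, 14576/3, 55172/3, 995144/15, …
ICs: h(0) = 28.

f: a_k = 2, 6, 18, 54, 162, 486, …
g: a_k = 2, 8, 16, 64/3, 64/3, 256/15, …
Sym-product of L_f,L_g gives L₀ (≤ ord 1).
h=h₀': d/dx-closure on L₀ ⇒ L.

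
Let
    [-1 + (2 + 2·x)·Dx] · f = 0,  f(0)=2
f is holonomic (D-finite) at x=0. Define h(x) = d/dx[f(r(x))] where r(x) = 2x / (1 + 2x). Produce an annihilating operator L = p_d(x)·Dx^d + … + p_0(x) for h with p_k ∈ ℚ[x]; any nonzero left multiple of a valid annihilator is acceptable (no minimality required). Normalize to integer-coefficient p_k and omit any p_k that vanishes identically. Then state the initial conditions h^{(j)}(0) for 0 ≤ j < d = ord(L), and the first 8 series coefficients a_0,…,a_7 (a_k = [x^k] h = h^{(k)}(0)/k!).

f: a_k = 2, 1, -1/4, 1/8, -5/64, 7/128, -21/512, 33/1024, …
f∘r: x↦r, Dx↦Dx/r' in L_f ⇒ L₀.
h=h₀': d/dx-closure on L₀ ⇒ L.
L = (-5 - 16·x) + (-1 - 6·x - 8·x^2)·Dx  (order 1).
h: a_k = 2, -10, 39, -141, 1995/4, -7059/4, 50435/8, -182461/8, …
ICs: h(0) = 2.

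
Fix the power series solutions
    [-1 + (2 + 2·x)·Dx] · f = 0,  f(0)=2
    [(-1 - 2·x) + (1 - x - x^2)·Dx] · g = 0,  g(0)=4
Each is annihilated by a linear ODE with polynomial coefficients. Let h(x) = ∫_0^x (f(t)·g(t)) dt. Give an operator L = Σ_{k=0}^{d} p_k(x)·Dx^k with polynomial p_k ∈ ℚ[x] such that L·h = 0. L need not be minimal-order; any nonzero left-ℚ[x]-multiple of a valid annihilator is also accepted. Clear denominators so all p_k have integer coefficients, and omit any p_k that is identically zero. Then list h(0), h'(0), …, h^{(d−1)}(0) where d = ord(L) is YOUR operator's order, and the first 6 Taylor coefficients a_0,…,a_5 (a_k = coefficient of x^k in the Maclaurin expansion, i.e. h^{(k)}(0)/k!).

L = (3 + 5·x + 3·x^2)·Dx + (-2 + 4·x^2 + 2·x^3)·Dx^2  (order 2).
h: a_k = 0, 8, 6, 19/3, 63/8, 803/80, …
ICs: h(0) = 0, h′(0) = 8.

f: a_k = 2, 1, -1/4, 1/8, -5/64, 7/128, …
g: a_k = 4, 4, 8, 12, 20, 32, …
f·g: L₀ = L_f ⊗_s L_g, ord ≤ 1·1.
h=∫₀ˣh₀: take L = L₀·Dx.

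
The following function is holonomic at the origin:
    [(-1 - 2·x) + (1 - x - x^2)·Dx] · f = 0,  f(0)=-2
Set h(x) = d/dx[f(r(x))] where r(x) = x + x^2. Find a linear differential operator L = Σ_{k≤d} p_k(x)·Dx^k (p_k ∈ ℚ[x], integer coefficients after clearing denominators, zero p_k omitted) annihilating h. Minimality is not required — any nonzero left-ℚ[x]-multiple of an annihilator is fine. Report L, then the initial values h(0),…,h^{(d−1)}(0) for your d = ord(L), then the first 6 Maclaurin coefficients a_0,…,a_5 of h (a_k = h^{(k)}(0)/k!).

f: a_k = -2, -2, -4, -6, -10, -16, …
h₀=f(r): pull back L_f along r ⇒ L₀.
Derive L from L₀ (diff closure).
L = (6 + 24·x + 48·x^2 + 68·x^3 + 84·x^4 + 60·x^5 + 20·x^6) + (-1 - 3·x + 12·x^3 + 25·x^4 + 24·x^5 + 14·x^6 + 4·x^7)·Dx  (order 1).
h: a_k = -2, -12, -42, -128, -370, -1032, …
ICs: h(0) = -2.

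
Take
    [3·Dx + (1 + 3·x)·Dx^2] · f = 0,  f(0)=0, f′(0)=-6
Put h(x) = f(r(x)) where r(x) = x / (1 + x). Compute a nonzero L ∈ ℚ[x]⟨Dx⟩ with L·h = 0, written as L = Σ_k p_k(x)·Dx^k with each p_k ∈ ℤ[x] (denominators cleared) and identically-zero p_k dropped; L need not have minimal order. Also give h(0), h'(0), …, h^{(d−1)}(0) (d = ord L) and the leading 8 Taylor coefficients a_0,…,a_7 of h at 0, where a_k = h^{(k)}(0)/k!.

f: a_k = 0, -6, 9, -18, 81/2, -486/5, 243, -4374/7, …
Substitute x→r, Dx→(1/r')Dx; clear ⇒ L₀.
L = (5 + 8·x)·Dx + (1 + 5·x + 4·x^2)·Dx^2  (order 2).
h: a_k = 0, -6, 15, -42, 255/2, -2046/5, 1365, -32766/7, …
ICs: h(0) = 0, h′(0) = -6.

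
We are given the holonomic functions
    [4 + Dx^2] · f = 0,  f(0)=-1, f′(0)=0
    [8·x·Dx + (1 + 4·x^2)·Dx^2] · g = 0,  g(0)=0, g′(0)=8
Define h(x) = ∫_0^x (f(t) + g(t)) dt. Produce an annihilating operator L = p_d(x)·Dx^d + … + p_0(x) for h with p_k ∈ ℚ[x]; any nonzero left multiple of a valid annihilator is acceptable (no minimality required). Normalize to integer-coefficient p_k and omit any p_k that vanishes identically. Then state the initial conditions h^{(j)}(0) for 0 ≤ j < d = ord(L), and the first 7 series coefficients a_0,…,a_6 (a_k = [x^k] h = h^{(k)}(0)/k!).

L = (-352·x + 1792·x^3 + 512·x^5)·Dx^2 + (-4 + 112·x^2 + 576·x^4 + 256·x^6)·Dx^3 + (-88·x + 448·x^3 + 128·x^5)·Dx^4 + (-1 + 28·x^2 + 144·x^4 + 64·x^6)·Dx^5  (order 5).
h: a_k = 0, -1, 4, 2/3, -8/3, -2/15, 64/15, …
ICs: h(0) = 0, h′(0) = -1, h′′(0) = 8, h′′′(0) = 4, h′′′′(0) = -64.

f: a_k = -1, 0, 2, 0, -2/3, 0, 4/45, …
g: a_k = 0, 8, 0, -32/3, 0, 128/5, 0, …
Sum ⇒ L₀ = lclm(L_f,L_g) in ℚ(x)⟨Dx⟩.
h=∫₀ˣh₀: take L = L₀·Dx.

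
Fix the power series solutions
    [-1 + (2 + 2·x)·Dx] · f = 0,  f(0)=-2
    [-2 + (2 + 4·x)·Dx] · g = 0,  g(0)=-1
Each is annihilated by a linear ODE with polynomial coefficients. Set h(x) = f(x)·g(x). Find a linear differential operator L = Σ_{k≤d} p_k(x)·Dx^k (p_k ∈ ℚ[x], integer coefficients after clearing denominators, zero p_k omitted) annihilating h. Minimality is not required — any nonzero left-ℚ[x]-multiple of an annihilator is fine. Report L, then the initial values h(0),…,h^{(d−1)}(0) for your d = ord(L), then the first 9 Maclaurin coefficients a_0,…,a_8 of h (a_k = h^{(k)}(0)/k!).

L = (-3 - 4·x) + (2 + 6·x + 4·x^2)·Dx  (order 1).
h: a_k = 2, 3, -1/4, 3/8, -37/64, 117/128, -757/512, 2499/1024, -67181/16384, …
ICs: h(0) = 2.

f: a_k = -2, -1, 1/4, -1/8, 5/64, -7/128, 21/512, -33/1024, 429/16384, …
g: a_k = -1, -1, 1/2, -1/2, 5/8, -7/8, 21/16, -33/16, 429/128, …
Sym-product of L_f,L_g gives L₀ (≤ ord 1).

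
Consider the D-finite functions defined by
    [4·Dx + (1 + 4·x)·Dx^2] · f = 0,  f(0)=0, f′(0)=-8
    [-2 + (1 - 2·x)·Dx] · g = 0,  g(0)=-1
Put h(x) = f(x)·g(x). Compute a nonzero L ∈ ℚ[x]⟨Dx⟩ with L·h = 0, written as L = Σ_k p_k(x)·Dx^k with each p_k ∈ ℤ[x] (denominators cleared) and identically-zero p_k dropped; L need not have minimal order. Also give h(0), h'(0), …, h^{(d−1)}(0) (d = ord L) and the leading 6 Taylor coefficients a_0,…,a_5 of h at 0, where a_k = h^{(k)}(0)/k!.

f: a_k = 0, -8, 16, -128/3, 128, -2048/5, …
g: a_k = -1, -2, -4, -8, -16, -32, …
Product ⇒ symmetric product L₀, ord ≤ 2.
L = 8 + 24·x·Dx + (-1 - 2·x + 8·x^2)·Dx^2  (order 2).
h: a_k = 0, 8, 0, 128/3, -128/3, 4864/15, …
ICs: h(0) = 0, h′(0) = 8.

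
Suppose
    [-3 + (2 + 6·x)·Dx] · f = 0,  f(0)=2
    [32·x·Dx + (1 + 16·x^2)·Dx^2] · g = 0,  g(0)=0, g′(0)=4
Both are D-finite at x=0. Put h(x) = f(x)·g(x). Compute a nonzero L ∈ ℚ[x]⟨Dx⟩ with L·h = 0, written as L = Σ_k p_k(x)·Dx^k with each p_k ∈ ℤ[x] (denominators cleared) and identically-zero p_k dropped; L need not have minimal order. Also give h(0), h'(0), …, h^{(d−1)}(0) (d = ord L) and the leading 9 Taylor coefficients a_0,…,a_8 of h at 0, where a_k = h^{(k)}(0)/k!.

L = (27 - 192·x - 144·x^2) + (-12 + 92·x + 576·x^2 + 576·x^3)·Dx + (4 + 24·x + 100·x^2 + 384·x^3 + 576·x^4)·Dx^2  (order 2).
h: a_k = 0, 8, 12, -155/3, -101/2, 34583/80, 95289/160, -22966919/4480, -56735583/8960, …
ICs: h(0) = 0, h′(0) = 8.

f: a_k = 2, 3, -9/4, 27/8, -405/64, 1701/128, -15309/512, 72171/1024, -2814669/16384, …
g: a_k = 0, 4, 0, -64/3, 0, 1024/5, 0, -16384/7, 0, …
f·g: L₀ = L_f ⊗_s L_g, ord ≤ 1·2.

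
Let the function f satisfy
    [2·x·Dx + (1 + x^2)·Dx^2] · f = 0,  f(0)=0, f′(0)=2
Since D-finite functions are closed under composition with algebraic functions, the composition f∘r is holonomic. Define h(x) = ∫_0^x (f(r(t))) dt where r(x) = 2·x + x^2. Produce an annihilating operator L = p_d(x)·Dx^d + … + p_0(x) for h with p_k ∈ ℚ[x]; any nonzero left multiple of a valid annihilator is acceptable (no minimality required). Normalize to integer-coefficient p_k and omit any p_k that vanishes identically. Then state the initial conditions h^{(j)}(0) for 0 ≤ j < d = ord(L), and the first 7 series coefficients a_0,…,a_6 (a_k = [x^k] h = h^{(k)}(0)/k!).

L = (-1 + 8·x + 16·x^2 + 12·x^3 + 3·x^4)·Dx^2 + (1 + x + 4·x^2 + 8·x^3 + 5·x^4 + x^5)·Dx^3  (order 3).
h: a_k = 0, 0, 2, 2/3, -4/3, -8/5, 22/15, …
ICs: h(0) = 0, h′(0) = 0, h′′(0) = 4.

f: a_k = 0, 2, 0, -2/3, 0, 2/5, 0, …
L₀ from L_f via x↦r, Dx↦r'^{-1}Dx.
h=∫h₀ ⇒ L = L₀·Dx.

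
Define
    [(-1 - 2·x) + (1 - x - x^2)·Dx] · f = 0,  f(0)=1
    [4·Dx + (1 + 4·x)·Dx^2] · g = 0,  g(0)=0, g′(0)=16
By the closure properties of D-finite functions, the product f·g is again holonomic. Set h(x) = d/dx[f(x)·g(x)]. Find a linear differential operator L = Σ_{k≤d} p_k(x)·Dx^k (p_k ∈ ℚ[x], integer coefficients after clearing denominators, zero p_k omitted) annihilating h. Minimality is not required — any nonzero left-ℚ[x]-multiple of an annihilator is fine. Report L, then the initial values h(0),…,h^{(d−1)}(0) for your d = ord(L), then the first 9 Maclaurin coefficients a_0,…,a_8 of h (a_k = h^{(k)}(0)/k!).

L = (82 + 216·x + 288·x^2) + (-7 + 62·x + 264·x^2 + 224·x^3)·Dx + (-3 - 17·x - 9·x^2 + 52·x^3 + 32·x^4)·Dx^2  (order 2).
h: a_k = 16, -32, 256, -2240/3, 10768/3, -65984/5, 275824/5, -22752896/105, 6130048/7, …
ICs: h(0) = 16, h′(0) = -32.

f: a_k = 1, 1, 2, 3, 5, 8, 13, 21, 34, …
g: a_k = 0, 16, -32, 256/3, -256, 4096/5, -8192/3, 65536/7, -32768, …
L₀ := L_f ⊗_s L_g (sym. prod.), ord ≤ 2.
h₀' ⇒ L via d/dx closure of L₀.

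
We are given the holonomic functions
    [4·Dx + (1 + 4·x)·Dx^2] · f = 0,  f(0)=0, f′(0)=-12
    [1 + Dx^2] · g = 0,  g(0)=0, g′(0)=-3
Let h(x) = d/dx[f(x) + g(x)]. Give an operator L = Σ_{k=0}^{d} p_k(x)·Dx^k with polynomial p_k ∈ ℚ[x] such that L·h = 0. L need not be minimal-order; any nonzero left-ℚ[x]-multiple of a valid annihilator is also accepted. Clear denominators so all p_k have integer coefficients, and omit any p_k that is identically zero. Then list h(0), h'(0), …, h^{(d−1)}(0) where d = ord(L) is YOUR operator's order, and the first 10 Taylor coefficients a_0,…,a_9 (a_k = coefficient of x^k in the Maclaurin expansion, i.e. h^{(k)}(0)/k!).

f: a_k = 0, -12, 24, -64, 192, -3072/5, 2048, -49152/7, 24576, -262144/3, …
g: a_k = 0, -3, 0, 1/2, 0, -1/40, 0, 1/1680, 0, -1/120960, …
Sum ⇒ L₀ = lclm(L_f,L_g) in ℚ(x)⟨Dx⟩.
h₀' ⇒ L via d/dx closure of L₀.
L = (388 + 32·x + 64·x^2) + (33 + 140·x + 48·x^2 + 64·x^3)·Dx + (388 + 32·x + 64·x^2)·Dx^2 + (33 + 140·x + 48·x^2 + 64·x^3)·Dx^3  (order 3).
h: a_k = -15, 48, -381/2, 768, -24577/8, 12288, -11796479/240, 196608, -10569646081/13440, 3145728, …
ICs: h(0) = -15, h′(0) = 48, h′′(0) = -381.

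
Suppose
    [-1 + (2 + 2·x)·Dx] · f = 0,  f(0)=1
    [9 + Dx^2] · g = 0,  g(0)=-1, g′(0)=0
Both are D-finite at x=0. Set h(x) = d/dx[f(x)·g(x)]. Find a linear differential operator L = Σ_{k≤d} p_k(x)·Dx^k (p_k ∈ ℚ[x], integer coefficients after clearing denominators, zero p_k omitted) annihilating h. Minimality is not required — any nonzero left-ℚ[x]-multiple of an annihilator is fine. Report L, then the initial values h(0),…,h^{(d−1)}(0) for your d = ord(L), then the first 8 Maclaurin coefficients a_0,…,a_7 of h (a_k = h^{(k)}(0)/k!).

f: a_k = 1, 1/2, -1/8, 1/16, -5/128, 7/256, -21/1024, 33/2048, …
g: a_k = -1, 0, 9/2, 0, -27/8, 0, 81/80, 0, …
h₀=f·g: eliminate ⇒ L₀, order ≤ 1·2.
h₀' ⇒ L via d/dx closure of L₀.
L = (551 + 1968·x + 2712·x^2 + 1728·x^3 + 432·x^4) + (-44 - 140·x - 144·x^2 - 48·x^3)·Dx + (52 + 200·x + 292·x^2 + 192·x^3 + 48·x^4)·Dx^2  (order 2).
h: a_k = -1/2, 37/4, 105/16, -499/32, -1835/256, 19647/2560, 28833/10240, -271401/143360, …
ICs: h(0) = -1/2, h′(0) = 37/4.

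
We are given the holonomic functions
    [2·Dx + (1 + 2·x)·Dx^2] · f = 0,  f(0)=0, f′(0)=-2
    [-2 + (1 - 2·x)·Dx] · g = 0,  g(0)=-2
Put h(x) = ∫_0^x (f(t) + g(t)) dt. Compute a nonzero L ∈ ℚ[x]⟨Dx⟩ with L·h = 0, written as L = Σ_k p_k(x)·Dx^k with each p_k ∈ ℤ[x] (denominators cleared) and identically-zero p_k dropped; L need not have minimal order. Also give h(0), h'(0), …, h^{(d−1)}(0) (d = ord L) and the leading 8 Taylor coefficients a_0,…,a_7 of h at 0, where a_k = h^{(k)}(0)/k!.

L = (-40 - 16·x)·Dx^2 + (-8 - 64·x - 32·x^2)·Dx^3 + (3 + 2·x - 12·x^2 - 8·x^3)·Dx^4  (order 4).
h: a_k = 0, -2, -3, -2, -14/3, -28/5, -176/15, -352/21, …
ICs: h(0) = 0, h′(0) = -2, h′′(0) = -6, h′′′(0) = -12.

f: a_k = 0, -2, 2, -8/3, 4, -32/5, 32/3, -128/7, …
g: a_k = -2, -4, -8, -16, -32, -64, -128, -256, …
Weyl lclm of L_f,L_g ⇒ L₀ (ord ≤ 3).
h=∫h₀ ⇒ L = L₀·Dx.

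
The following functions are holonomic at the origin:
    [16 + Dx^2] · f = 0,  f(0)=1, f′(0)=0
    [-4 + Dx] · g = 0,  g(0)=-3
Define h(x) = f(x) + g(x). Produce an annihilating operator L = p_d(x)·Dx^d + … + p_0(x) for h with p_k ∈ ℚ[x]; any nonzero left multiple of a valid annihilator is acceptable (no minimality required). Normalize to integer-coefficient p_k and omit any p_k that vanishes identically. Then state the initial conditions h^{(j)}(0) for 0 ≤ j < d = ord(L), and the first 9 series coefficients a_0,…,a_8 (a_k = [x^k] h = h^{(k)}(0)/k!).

f: a_k = 1, 0, -8, 0, 32/3, 0, -256/45, 0, 512/315, …
g: a_k = -3, -12, -24, -32, -32, -128/5, -256/15, -1024/105, -512/105, …
L₀ := lclm(L_f,L_g); ord L₀ ≤ 2+1.
L = -64 + 16·Dx - 4·Dx^2 + Dx^3  (order 3).
h: a_k = -2, -12, -32, -32, -64/3, -128/5, -1024/45, -1024/105, -1024/315, …
ICs: h(0) = -2, h′(0) = -12, h′′(0) = -64.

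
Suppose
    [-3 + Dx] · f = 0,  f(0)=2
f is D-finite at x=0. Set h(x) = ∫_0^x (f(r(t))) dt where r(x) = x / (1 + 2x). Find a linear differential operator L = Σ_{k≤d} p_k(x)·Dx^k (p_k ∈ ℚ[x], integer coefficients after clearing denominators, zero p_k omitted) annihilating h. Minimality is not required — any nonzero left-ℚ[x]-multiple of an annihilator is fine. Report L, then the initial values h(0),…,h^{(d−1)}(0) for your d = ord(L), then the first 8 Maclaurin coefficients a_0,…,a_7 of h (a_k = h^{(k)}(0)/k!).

f: a_k = 2, 6, 9, 9, 27/4, 81/20, 81/40, 243/280, …
Change of var in L_f (x↦r) gives L₀.
Integrate: L := L₀·Dx.
L = -3·Dx + (1 + 4·x + 4·x^2)·Dx^2  (order 2).
h: a_k = 0, 2, 3, -1, -3/4, 51/20, -173/40, 1581/280, …
ICs: h(0) = 0, h′(0) = 2.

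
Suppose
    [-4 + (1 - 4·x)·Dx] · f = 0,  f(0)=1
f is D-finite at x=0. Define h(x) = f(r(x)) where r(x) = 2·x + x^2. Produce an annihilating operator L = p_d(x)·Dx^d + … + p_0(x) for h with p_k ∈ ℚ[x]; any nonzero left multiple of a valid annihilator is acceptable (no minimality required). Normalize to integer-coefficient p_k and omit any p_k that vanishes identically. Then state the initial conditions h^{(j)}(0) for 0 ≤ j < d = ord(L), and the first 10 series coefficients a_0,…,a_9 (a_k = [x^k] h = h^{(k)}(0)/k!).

L = (8 + 8·x) + (-1 + 8·x + 4·x^2)·Dx  (order 1).
h: a_k = 1, 8, 68, 576, 4880, 41344, 350272, 2967552, 25141504, 213002240, …
ICs: h(0) = 1.

f: a_k = 1, 4, 16, 64, 256, 1024, 4096, 16384, 65536, 262144, …
h₀=f(r): pull back L_f along r ⇒ L₀.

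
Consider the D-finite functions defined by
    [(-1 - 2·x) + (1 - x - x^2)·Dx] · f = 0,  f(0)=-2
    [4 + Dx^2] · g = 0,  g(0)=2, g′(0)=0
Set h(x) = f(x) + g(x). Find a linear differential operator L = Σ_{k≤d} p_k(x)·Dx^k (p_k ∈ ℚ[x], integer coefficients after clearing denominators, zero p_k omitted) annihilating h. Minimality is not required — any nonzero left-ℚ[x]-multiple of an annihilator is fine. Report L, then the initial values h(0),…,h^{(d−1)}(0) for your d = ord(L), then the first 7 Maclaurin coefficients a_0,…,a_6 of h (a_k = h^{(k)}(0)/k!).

f: a_k = -2, -2, -4, -6, -10, -16, -26, …
g: a_k = 2, 0, -4, 0, 4/3, 0, -8/45, …
f+g: L₀ = lclm(L_f,L_g), ord ≤ 1+2.
L = (44 + 96·x + 32·x^2 + 48·x^3 + 40·x^4 + 16·x^5) + (-16 + 20·x + 8·x^2 - 16·x^3 + 12·x^4 + 24·x^5 + 8·x^6)·Dx + (11 + 24·x + 8·x^2 + 12·x^3 + 10·x^4 + 4·x^5)·Dx^2 + (-4 + 5·x + 2·x^2 - 4·x^3 + 3·x^4 + 6·x^5 + 2·x^6)·Dx^3  (order 3).
h: a_k = 0, -2, -8, -6, -26/3, -16, -1178/45, …
ICs: h(0) = 0, h′(0) = -2, h′′(0) = -16.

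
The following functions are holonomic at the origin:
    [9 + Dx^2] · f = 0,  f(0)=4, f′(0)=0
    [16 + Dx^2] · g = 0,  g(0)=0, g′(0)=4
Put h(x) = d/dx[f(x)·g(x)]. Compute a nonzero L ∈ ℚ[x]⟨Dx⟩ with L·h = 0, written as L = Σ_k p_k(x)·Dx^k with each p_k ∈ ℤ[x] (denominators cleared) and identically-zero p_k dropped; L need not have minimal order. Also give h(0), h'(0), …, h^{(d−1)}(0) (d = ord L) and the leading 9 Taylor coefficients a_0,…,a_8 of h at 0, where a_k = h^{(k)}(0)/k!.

L = 49 + 50·Dx^2 + Dx^4  (order 4).
h: a_k = 16, 0, -344, 0, 4202/3, 0, -102943/45, 0, 5044201/2520, …
ICs: h(0) = 16, h′(0) = 0, h′′(0) = -688, h′′′(0) = 0.

f: a_k = 4, 0, -18, 0, 27/2, 0, -81/20, 0, 729/1120, …
g: a_k = 0, 4, 0, -32/3, 0, 128/15, 0, -1024/315, 0, …
L₀ := L_f ⊗_s L_g (sym. prod.), ord ≤ 4.
Derive L from L₀ (diff closure).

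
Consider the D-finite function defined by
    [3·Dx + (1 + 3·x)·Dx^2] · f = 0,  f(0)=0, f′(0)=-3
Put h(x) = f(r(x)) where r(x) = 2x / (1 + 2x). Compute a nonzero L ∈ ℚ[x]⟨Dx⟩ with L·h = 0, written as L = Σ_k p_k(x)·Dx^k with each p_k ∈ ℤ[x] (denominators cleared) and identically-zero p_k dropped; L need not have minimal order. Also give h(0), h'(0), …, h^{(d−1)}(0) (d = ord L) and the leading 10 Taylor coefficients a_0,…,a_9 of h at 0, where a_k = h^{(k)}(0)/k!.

f: a_k = 0, -3, 9/2, -9, 81/4, -243/5, 243/2, -2187/7, 6561/8, -2187, …
h₀=f(r): pull back L_f along r ⇒ L₀.
L = (10 + 32·x)·Dx + (1 + 10·x + 16·x^2)·Dx^2  (order 2).
h: a_k = 0, -6, 30, -168, 1020, -32736/5, 43680, -2097024/7, 2097120, -14913024, …
ICs: h(0) = 0, h′(0) = -6.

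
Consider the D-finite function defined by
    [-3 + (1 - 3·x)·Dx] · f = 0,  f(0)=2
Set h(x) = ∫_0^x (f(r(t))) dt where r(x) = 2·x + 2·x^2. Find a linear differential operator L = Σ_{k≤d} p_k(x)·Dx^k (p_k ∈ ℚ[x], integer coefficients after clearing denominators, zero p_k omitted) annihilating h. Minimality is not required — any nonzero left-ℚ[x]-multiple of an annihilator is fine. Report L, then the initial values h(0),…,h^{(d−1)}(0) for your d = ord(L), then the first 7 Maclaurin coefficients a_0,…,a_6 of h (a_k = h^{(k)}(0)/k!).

f: a_k = 2, 6, 18, 54, 162, 486, 1458, …
Substitute x→r, Dx→(1/r')Dx; clear ⇒ L₀.
h=∫₀ˣh₀: take L = L₀·Dx.
L = (6 + 12·x)·Dx + (-1 + 6·x + 6·x^2)·Dx^2  (order 2).
h: a_k = 0, 2, 6, 28, 144, 792, 4536, …
ICs: h(0) = 0, h′(0) = 2.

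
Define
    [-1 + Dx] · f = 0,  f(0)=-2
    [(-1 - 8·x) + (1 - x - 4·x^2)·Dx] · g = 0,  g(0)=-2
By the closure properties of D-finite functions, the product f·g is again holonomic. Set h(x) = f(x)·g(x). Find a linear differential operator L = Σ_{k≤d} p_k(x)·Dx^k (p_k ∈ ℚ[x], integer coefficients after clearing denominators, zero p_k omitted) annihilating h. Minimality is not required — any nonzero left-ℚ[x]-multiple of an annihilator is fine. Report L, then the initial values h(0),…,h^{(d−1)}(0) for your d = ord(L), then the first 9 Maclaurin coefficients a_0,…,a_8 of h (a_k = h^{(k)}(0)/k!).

L = (2 + 7·x - 4·x^2) + (-1 + x + 4·x^2)·Dx  (order 1).
h: a_k = 4, 8, 26, 176/3, 977/6, 5963/15, 188797/180, 831287/315, 68891713/10080, …
ICs: h(0) = 4.

f: a_k = -2, -2, -1, -1/3, -1/12, -1/60, -1/360, -1/2520, -1/20160, …
g: a_k = -2, -2, -10, -18, -58, -130, -362, -882, -2330, …
Product ⇒ symmetric product L₀, ord ≤ 1.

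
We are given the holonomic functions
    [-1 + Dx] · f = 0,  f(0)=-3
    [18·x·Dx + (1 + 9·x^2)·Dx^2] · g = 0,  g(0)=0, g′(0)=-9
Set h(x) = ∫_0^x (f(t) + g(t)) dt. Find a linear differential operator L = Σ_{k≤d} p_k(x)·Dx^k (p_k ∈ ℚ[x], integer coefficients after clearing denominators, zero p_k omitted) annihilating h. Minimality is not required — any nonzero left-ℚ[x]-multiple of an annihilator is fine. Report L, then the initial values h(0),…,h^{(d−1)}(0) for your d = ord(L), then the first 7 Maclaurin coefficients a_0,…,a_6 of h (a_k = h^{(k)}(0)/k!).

L = (18 - 18·x - 486·x^2 - 162·x^3)·Dx^2 + (-19 + 468·x^2 - 81·x^4)·Dx^3 + (1 + 18·x + 18·x^2 + 162·x^3 + 81·x^4)·Dx^4  (order 4).
h: a_k = 0, -3, -6, -1/2, 53/8, -1/40, -5833/240, …
ICs: h(0) = 0, h′(0) = -3, h′′(0) = -12, h′′′(0) = -3.

f: a_k = -3, -3, -3/2, -1/2, -1/8, -1/40, -1/240, …
g: a_k = 0, -9, 0, 27, 0, -729/5, 0, …
Weyl lclm of L_f,L_g ⇒ L₀ (ord ≤ 3).
h=∫₀ˣh₀: take L = L₀·Dx.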